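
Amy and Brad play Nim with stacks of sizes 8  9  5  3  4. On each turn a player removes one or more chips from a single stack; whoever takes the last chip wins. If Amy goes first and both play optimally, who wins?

Nim-sum: 8 ^ 9 ^ 5 ^ 3 ^ 4 = 3.
The nim-sum is 3 ≠ 0, so this is an N-position: the player to move can win; Amy has a winning move.

Amy wins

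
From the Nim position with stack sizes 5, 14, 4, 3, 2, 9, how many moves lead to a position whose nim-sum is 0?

3

Compute the nim-sum pairwise:
5 ^ 14 = 11
11 ^ 4 = 15
15 ^ 3 = 12
12 ^ 2 = 14
14 ^ 9 = 7
The overall nim-sum is X = 7. A stack of size p has a winning move iff p XOR X < p (reduce it to p XOR X).
  5: 5 XOR 7 = 2 < 5 — winning move (to 2).
  14: 14 XOR 7 = 9 < 14 — winning move (to 9).
  4: 4 XOR 7 = 3 < 4 — winning move (to 3).
  3: 3 XOR 7 = 4 ≥ 3 — no move.
  2: 2 XOR 7 = 5 ≥ 2 — no move.
  9: 9 XOR 7 = 14 ≥ 9 — no move.
That gives 3 winning moves.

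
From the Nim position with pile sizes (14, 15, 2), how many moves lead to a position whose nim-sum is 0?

Write each in binary and XOR column by column:
  1110  (14)
  1111  (15)
  0010  (2)
  ----
  0011  (3)
The overall nim-sum is X = 3. A pile of size p has a winning move iff p XOR X < p (reduce it to p XOR X).
  14: 14 XOR 3 = 13 < 14 — winning move (to 13).
  15: 15 XOR 3 = 12 < 15 — winning move (to 12).
  2: 2 XOR 3 = 1 < 2 — winning move (to 1).
That gives 3 winning moves.

3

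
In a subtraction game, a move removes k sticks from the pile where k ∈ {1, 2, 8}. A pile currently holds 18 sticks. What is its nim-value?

0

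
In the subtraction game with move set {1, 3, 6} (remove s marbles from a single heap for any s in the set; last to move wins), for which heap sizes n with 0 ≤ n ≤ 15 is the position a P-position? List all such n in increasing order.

Grundy values for subtraction set {1, 3, 6}:
k:     0  1  2  3  4  5  6  7  8  9 10 11 12 13 14 15
g(k):  0  1  0  1  0  1  2  3  2  0  1  0  1  0  1  2
The P-positions (g = 0) in 0..15 are 0, 2, 4, 9, 11, 13.

0, 2, 4, 9, 11, 13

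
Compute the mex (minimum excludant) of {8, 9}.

0 is not in the set, so the mex is 0.

0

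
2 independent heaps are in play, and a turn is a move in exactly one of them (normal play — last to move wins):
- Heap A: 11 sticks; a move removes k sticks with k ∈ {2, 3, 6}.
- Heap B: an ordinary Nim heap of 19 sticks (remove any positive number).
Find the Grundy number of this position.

18

For heap A, compute g(0), g(1), … with moves {2, 3, 6}:
k:     0  1  2  3  4  5  6  7  8  9 10 11
g(k):  0  0  1  1  2  0  3  1  2  0  0  1
So g(11) = 1.
Heap B is a plain Nim heap of size 19, so its Grundy value is 19.
By the Sprague-Grundy theorem, the Grundy value of a sum of independent games is the XOR of the component values.
Combined value = 1 XOR 19 = 18.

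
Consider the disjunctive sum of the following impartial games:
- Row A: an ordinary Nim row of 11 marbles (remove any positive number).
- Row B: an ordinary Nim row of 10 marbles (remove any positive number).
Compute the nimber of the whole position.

1

Row A is a plain Nim row of size 11, so its Grundy value is 11.
Row B is a plain Nim row of size 10, so its Grundy value is 10.
By the Sprague-Grundy theorem, the Grundy value of a sum of independent games is the XOR of the component values.
Combined value = 11 XOR 10 = 1.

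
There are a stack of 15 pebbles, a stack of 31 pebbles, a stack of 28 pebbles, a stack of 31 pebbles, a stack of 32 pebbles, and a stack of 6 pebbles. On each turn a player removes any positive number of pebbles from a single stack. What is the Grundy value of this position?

Nim-sum: 15 ⊕ 31 ⊕ 28 ⊕ 31 ⊕ 32 ⊕ 6 = 53.

53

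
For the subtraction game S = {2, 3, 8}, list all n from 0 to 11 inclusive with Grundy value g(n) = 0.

0, 1, 5, 6, 10, 11

Build the Grundy sequence with g(k) = mex{g(k−s) : s ∈ {2, 3, 8}, s ≤ k}:
k:     0  1  2  3  4  5  6  7  8  9 10 11
g(k):  0  0  1  1  2  0  0  1  1  2  0  0
The P-positions (g = 0) in 0..11 are 0, 1, 5, 6, 10, 11.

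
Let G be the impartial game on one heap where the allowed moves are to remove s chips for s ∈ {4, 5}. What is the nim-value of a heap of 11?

0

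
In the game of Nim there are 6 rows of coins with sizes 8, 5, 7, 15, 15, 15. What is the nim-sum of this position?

5

Nim-sum: 8 XOR 5 XOR 7 XOR 15 XOR 15 XOR 15 = 5.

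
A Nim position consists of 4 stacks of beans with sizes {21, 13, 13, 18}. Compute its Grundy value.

7

Write each in binary and XOR column by column:
  10101  (21)
  01101  (13)
  01101  (13)
  10010  (18)
  -----
  00111  (7)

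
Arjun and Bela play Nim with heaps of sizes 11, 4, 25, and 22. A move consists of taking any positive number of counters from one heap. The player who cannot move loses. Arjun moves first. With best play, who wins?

Bela wins

Compute the nim-sum pairwise:
11 ^ 4 = 15
15 ^ 25 = 22
22 ^ 22 = 0
The nim-sum is 0, so this is a P-position: the player to move is in a losing position under optimal play; Arjun is about to move from it and so loses — Bela wins.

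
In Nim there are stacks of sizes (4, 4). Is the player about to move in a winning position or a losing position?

Nim-sum: 4 XOR 4 = 0.
The nim-sum is 0, so this is a P-position: the player to move is in a losing position under optimal play.

Losing position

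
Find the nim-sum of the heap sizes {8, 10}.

In binary:
  1000  (8)
  1010  (10)
  ----
  0010  (2)

2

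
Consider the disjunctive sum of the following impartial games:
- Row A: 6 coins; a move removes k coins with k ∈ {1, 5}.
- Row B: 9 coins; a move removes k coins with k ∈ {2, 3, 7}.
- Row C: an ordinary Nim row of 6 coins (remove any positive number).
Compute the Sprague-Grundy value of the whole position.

4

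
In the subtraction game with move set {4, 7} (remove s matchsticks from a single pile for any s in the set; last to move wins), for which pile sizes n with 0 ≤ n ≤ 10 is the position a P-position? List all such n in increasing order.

Build the Grundy sequence with g(k) = mex{g(k−s) : s ∈ {4, 7}, s ≤ k}:
g(0) = mex{} = 0
g(1) = mex{} = 0
g(2) = mex{} = 0
g(3) = mex{} = 0
g(4) = mex{0} = 1
g(5) = mex{0} = 1
g(6) = mex{0} = 1
g(7) = mex{0} = 1
g(8) = mex{0,1} = 2
g(9) = mex{0,1} = 2
g(10) = mex{0,1} = 2
The P-positions (g = 0) in 0..10 are 0, 1, 2, 3.

0, 1, 2, 3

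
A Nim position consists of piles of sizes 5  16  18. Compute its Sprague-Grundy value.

7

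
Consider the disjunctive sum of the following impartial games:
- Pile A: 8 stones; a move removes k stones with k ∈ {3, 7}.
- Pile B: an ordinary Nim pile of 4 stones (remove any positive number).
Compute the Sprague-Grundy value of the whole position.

6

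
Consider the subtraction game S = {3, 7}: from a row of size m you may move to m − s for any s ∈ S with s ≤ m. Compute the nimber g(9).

Compute g(0), g(1), … for moves {3, 7}:
k:     0  1  2  3  4  5  6  7  8  9
g(k):  0  0  0  1  1  1  0  2  2  1
So g(9) = 1.

1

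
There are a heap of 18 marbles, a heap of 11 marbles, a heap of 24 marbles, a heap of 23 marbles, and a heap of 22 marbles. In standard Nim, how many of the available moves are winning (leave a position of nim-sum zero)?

Compute the nim-sum pairwise:
18 XOR 11 = 25
25 XOR 24 = 1
1 XOR 23 = 22
22 XOR 22 = 0
The nim-sum is already 0, so every move leaves a nonzero nim-sum — there are no winning moves.

0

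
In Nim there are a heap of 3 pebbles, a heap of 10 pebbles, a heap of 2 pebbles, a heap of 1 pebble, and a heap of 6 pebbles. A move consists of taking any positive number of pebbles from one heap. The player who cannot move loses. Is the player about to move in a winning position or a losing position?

Write each in binary and XOR column by column:
  0011  (3)
  1010  (10)
  0010  (2)
  0001  (1)
  0110  (6)
  ----
  1100  (12)
The nim-sum is 12 ≠ 0, so this is an N-position: the player to move can win.

Winning position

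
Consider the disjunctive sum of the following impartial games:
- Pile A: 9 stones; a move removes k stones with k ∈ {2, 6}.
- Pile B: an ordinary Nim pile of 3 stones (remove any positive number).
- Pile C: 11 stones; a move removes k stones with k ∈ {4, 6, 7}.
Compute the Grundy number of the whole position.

Build the Grundy sequence for pile A with g(k) = mex{g(k−s) : s ∈ {2, 6}, s ≤ k}:
k:     0  1  2  3  4  5  6  7  8  9
g(k):  0  0  1  1  0  0  1  1  0  0
So g(9) = 0.
Pile B is a plain Nim pile of size 3, so its Grundy value is 3.
Grundy values for pile C (subtraction set {4, 6, 7}):
k:     0  1  2  3  4  5  6  7  8  9 10 11
g(k):  0  0  0  0  1  1  1  1  2  2  2  0
So g(11) = 0.
By the Sprague-Grundy theorem, the Grundy value of a sum of independent games is the XOR of the component values.
Combined value = 0 ⊕ 3 ⊕ 0 = 3.

3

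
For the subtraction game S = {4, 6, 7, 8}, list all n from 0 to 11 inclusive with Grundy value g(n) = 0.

0, 1, 2, 3

Build the Grundy sequence with g(k) = mex{g(k−s) : s ∈ {4, 6, 7, 8}, s ≤ k}:
k:     0  1  2  3  4  5  6  7  8  9 10 11
g(k):  0  0  0  0  1  1  1  1  2  2  2  2
The P-positions (g = 0) in 0..11 are 0, 1, 2, 3.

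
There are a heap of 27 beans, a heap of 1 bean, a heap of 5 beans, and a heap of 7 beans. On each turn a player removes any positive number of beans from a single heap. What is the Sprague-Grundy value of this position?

Write each in binary and XOR column by column:
  11011  (27)
  00001  (1)
  00101  (5)
  00111  (7)
  -----
  11000  (24)

24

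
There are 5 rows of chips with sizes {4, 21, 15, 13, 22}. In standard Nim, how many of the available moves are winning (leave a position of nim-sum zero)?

5

Nim-sum: 4 ⊕ 21 ⊕ 15 ⊕ 13 ⊕ 22 = 5.
The overall nim-sum is X = 5. A row of size p has a winning move iff p XOR X < p (reduce it to p XOR X).
  4: 4 XOR 5 = 1 < 4 — winning move (to 1).
  21: 21 XOR 5 = 16 < 21 — winning move (to 16).
  15: 15 XOR 5 = 10 < 15 — winning move (to 10).
  13: 13 XOR 5 = 8 < 13 — winning move (to 8).
  22: 22 XOR 5 = 19 < 22 — winning move (to 19).
That gives 5 winning moves.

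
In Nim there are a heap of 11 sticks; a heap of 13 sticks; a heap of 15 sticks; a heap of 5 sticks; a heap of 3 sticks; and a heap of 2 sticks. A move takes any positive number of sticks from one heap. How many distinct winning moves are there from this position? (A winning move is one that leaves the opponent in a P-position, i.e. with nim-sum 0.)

3

In binary:
  1011  (11)
  1101  (13)
  1111  (15)
  0101  (5)
  0011  (3)
  0010  (2)
  ----
  1101  (13)
The overall nim-sum is X = 13. A heap of size p has a winning move iff p XOR X < p (reduce it to p XOR X).
  11: 11 XOR 13 = 6 < 11 — winning move (to 6).
  13: 13 XOR 13 = 0 < 13 — winning move (to 0).
  15: 15 XOR 13 = 2 < 15 — winning move (to 2).
  5: 5 XOR 13 = 8 ≥ 5 — no move.
  3: 3 XOR 13 = 14 ≥ 3 — no move.
  2: 2 XOR 13 = 15 ≥ 2 — no move.
That gives 3 winning moves.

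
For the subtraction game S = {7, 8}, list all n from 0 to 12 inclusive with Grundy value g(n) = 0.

Compute g(0), g(1), … for moves {7, 8}:
g(0) = mex{} = 0
g(1) = mex{} = 0
g(2) = mex{} = 0
g(3) = mex{} = 0
g(4) = mex{} = 0
g(5) = mex{} = 0
g(6) = mex{} = 0
g(7) = mex{0} = 1
g(8) = mex{0} = 1
g(9) = mex{0} = 1
g(10) = mex{0} = 1
g(11) = mex{0} = 1
g(12) = mex{0} = 1
The P-positions (g = 0) in 0..12 are 0, 1, 2, 3, 4, 5, 6.

0, 1, 2, 3, 4, 5, 6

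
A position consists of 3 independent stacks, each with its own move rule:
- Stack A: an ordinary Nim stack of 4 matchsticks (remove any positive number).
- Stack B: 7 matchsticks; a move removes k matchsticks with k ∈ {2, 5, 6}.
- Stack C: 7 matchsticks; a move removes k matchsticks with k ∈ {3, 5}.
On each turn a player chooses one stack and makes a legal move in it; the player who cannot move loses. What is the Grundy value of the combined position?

5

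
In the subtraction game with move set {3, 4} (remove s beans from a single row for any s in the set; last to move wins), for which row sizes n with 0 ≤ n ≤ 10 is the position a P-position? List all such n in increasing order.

0, 1, 2, 7, 8, 9

Build the Grundy sequence with g(k) = mex{g(k−s) : s ∈ {3, 4}, s ≤ k}:
k:     0  1  2  3  4  5  6  7  8  9 10
g(k):  0  0  0  1  1  1  2  0  0  0  1
The P-positions (g = 0) in 0..10 are 0, 1, 2, 7, 8, 9.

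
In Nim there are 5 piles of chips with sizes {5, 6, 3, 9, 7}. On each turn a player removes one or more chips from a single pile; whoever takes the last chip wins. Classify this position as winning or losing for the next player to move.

Nim-sum: 5 ^ 6 ^ 3 ^ 9 ^ 7 = 14.
The nim-sum is 14 ≠ 0, so this is an N-position: the player to move can win.

Winning position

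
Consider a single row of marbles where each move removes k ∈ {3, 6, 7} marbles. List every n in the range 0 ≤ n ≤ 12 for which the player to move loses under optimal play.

0, 1, 2, 10, 11, 12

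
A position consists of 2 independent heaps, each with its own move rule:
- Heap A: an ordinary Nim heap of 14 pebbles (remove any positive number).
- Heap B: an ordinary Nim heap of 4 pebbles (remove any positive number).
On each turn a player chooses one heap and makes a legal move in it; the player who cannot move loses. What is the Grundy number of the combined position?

Heap A is a plain Nim heap of size 14, so its Grundy value is 14.
Heap B is a plain Nim heap of size 4, so its Grundy value is 4.
The value of a disjunctive sum is the nim-sum of the parts.
Combined value = 14 ⊕ 4 = 10.

10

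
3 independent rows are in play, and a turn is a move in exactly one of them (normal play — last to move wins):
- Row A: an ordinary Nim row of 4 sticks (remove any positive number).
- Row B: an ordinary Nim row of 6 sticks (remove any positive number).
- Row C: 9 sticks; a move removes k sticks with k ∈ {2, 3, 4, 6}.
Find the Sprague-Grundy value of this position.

2

Row A is a plain Nim row of size 4, so its Grundy value is 4.
Row B is a plain Nim row of size 6, so its Grundy value is 6.
For row C, compute g(0), g(1), … with moves {2, 3, 4, 6}:
g(0) = mex{} = 0
g(1) = mex{} = 0
g(2) = mex{0} = 1
g(3) = mex{0} = 1
g(4) = mex{0,1} = 2
g(5) = mex{0,1} = 2
g(6) = mex{0,1,2} = 3
g(7) = mex{0,1,2} = 3
g(8) = mex{1,2,3} = 0
g(9) = mex{1,2,3} = 0
So g(9) = 0.
The value of a disjunctive sum is the nim-sum of the parts.
Combined value = 4 ⊕ 6 ⊕ 0 = 2.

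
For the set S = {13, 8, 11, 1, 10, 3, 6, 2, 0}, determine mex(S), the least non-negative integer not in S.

4

The values 0, 1, 2, 3 are all present; 4 is the first non-negative integer missing from the set.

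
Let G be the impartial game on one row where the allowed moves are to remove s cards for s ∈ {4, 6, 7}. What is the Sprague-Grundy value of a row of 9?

2

Grundy values for subtraction set {4, 6, 7}:
g(0) = mex{} = 0
g(1) = mex{} = 0
g(2) = mex{} = 0
g(3) = mex{} = 0
g(4) = mex{0} = 1
g(5) = mex{0} = 1
g(6) = mex{0} = 1
g(7) = mex{0} = 1
g(8) = mex{0,1} = 2
g(9) = mex{0,1} = 2
So g(9) = 2.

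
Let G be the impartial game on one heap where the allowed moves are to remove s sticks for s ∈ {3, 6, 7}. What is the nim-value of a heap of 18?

Build the Grundy sequence with g(k) = mex{g(k−s) : s ∈ {3, 6, 7}, s ≤ k}:
k:     0  1  2  3  4  5  6  7  8  9 10 11 12 13 14 15 16 17 18
g(k):  0  0  0  1  1  1  2  2  2  3  0  0  0  1  1  1  2  2  2
So g(18) = 2.

2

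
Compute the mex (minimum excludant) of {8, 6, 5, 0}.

1

0 is in the set but 1 is not, so the mex is 1.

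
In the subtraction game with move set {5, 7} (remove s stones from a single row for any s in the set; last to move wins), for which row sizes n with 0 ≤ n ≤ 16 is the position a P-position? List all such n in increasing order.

0, 1, 2, 3, 4, 12, 13, 14, 15, 16

Compute g(0), g(1), … for moves {5, 7}:
k:     0  1  2  3  4  5  6  7  8  9 10 11 12 13 14 15 16
g(k):  0  0  0  0  0  1  1  1  1  1  2  2  0  0  0  0  0
The P-positions (g = 0) in 0..16 are 0, 1, 2, 3, 4, 12, 13, 14, 15, 16.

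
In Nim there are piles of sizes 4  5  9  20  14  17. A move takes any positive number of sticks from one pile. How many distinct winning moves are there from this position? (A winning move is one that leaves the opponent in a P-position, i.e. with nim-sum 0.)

Write each in binary and XOR column by column:
  00100  (4)
  00101  (5)
  01001  (9)
  10100  (20)
  01110  (14)
  10001  (17)
  -----
  00011  (3)
The overall nim-sum is X = 3. A pile of size p has a winning move iff p XOR X < p (reduce it to p XOR X).
  4: 4 XOR 3 = 7 ≥ 4 — no move.
  5: 5 XOR 3 = 6 ≥ 5 — no move.
  9: 9 XOR 3 = 10 ≥ 9 — no move.
  20: 20 XOR 3 = 23 ≥ 20 — no move.
  14: 14 XOR 3 = 13 < 14 — winning move (to 13).
  17: 17 XOR 3 = 18 ≥ 17 — no move.
That gives 1 winning move.

1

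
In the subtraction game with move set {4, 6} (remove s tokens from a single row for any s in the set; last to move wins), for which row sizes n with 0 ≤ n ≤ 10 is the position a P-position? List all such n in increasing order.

0, 1, 2, 3, 10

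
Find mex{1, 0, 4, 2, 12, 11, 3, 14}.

5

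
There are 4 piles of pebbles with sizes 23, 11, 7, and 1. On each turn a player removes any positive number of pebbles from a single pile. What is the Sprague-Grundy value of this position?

26

In binary:
  10111  (23)
  01011  (11)
  00111  (7)
  00001  (1)
  -----
  11010  (26)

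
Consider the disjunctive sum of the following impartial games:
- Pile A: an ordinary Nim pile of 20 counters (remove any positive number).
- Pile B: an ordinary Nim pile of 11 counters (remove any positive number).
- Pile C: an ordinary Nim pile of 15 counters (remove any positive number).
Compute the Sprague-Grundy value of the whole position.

Pile A is a plain Nim pile of size 20, so its Grundy value is 20.
Pile B is a plain Nim pile of size 11, so its Grundy value is 11.
Pile C is a plain Nim pile of size 15, so its Grundy value is 15.
The value of a disjunctive sum is the nim-sum of the parts.
Combined value = 20 ⊕ 11 ⊕ 15 = 16.

16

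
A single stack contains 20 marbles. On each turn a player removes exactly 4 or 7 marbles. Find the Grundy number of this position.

2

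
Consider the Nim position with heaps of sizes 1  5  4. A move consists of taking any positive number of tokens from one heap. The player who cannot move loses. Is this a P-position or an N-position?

In binary:
  001  (1)
  101  (5)
  100  (4)
  ---
  000  (0)
The nim-sum is 0, so this is a P-position: the player to move is in a losing position under optimal play.

P-position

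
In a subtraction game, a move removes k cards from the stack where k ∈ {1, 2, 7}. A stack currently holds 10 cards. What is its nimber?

Build the Grundy sequence with g(k) = mex{g(k−s) : s ∈ {1, 2, 7}, s ≤ k}:
k:     0  1  2  3  4  5  6  7  8  9 10
g(k):  0  1  2  0  1  2  0  1  2  0  1
So g(10) = 1.

1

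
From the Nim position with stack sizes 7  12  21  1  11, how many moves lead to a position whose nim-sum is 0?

Nim-sum: 7 ⊕ 12 ⊕ 21 ⊕ 1 ⊕ 11 = 20.
The overall nim-sum is X = 20. A stack of size p has a winning move iff p XOR X < p (reduce it to p XOR X).
  7: 7 XOR 20 = 19 ≥ 7 — no move.
  12: 12 XOR 20 = 24 ≥ 12 — no move.
  21: 21 XOR 20 = 1 < 21 — winning move (to 1).
  1: 1 XOR 20 = 21 ≥ 1 — no move.
  11: 11 XOR 20 = 31 ≥ 11 — no move.
That gives 1 winning move.

1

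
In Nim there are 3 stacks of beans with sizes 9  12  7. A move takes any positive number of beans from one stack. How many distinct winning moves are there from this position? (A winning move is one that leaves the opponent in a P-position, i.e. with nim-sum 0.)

Compute the nim-sum pairwise:
9 ^ 12 = 5
5 ^ 7 = 2
The overall nim-sum is X = 2. A stack of size p has a winning move iff p XOR X < p (reduce it to p XOR X).
  9: 9 XOR 2 = 11 ≥ 9 — no move.
  12: 12 XOR 2 = 14 ≥ 12 — no move.
  7: 7 XOR 2 = 5 < 7 — winning move (to 5).
That gives 1 winning move.

1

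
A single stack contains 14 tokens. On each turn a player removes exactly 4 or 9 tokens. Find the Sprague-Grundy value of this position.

0

Grundy values for subtraction set {4, 9}:
k:     0  1  2  3  4  5  6  7  8  9 10 11 12 13 14
g(k):  0  0  0  0  1  1  1  1  0  2  2  2  1  0  0
So g(14) = 0.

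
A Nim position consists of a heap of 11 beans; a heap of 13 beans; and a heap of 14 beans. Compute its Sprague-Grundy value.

8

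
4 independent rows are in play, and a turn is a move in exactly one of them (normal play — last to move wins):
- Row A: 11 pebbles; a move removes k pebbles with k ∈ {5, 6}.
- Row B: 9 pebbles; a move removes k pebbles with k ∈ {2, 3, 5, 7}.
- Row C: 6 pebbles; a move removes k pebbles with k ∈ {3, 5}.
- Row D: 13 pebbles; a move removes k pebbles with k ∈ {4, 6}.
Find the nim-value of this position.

2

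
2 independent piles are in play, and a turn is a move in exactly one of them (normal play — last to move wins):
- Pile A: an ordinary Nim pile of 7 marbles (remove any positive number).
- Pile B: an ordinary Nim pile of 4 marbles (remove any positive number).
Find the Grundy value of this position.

3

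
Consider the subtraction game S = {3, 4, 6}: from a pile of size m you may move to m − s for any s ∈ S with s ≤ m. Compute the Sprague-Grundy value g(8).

2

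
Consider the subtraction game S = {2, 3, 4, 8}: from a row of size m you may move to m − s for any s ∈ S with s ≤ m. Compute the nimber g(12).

0

Grundy values for subtraction set {2, 3, 4, 8}:
g(0) = mex{} = 0
g(1) = mex{} = 0
g(2) = mex{0} = 1
g(3) = mex{0} = 1
g(4) = mex{0,1} = 2
g(5) = mex{0,1} = 2
g(6) = mex{1,2} = 0
g(7) = mex{1,2} = 0
g(8) = mex{0,2} = 1
g(9) = mex{0,2} = 1
g(10) = mex{0,1} = 2
g(11) = mex{0,1} = 2
g(12) = mex{1,2} = 0
So g(12) = 0.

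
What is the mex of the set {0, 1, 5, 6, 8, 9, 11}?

2

The values 0, 1 are all present; 2 is the first non-negative integer missing from the set.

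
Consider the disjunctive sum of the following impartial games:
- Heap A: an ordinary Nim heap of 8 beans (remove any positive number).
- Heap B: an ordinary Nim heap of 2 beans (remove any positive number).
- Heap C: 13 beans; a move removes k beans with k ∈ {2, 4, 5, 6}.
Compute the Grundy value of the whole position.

8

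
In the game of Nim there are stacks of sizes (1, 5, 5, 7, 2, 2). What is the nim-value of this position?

Nim-sum: 1 ^ 5 ^ 5 ^ 7 ^ 2 ^ 2 = 6.

6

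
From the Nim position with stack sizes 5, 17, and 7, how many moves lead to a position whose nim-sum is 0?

1

Compute the nim-sum pairwise:
5 ^ 17 = 20
20 ^ 7 = 19
The overall nim-sum is X = 19. A stack of size p has a winning move iff p XOR X < p (reduce it to p XOR X).
  5: 5 XOR 19 = 22 ≥ 5 — no move.
  17: 17 XOR 19 = 2 < 17 — winning move (to 2).
  7: 7 XOR 19 = 20 ≥ 7 — no move.
That gives 1 winning move.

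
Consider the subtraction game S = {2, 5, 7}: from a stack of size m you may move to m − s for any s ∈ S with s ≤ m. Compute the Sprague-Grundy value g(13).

Compute g(0), g(1), … for moves {2, 5, 7}:
g(0) = mex{} = 0
g(1) = mex{} = 0
g(2) = mex{0} = 1
g(3) = mex{0} = 1
g(4) = mex{1} = 0
g(5) = mex{0,1} = 2
g(6) = mex{0} = 1
g(7) = mex{0,1,2} = 3
g(8) = mex{0,1} = 2
g(9) = mex{0,1,3} = 2
g(10) = mex{1,2} = 0
g(11) = mex{0,1,2} = 3
g(12) = mex{0,2,3} = 1
g(13) = mex{1,2,3} = 0
So g(13) = 0.

0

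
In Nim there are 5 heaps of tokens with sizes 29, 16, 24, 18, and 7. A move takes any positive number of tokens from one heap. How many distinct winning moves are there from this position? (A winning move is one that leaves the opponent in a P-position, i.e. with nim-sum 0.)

0

Bitwise XOR of the heap sizes:
  11101  (29)
  10000  (16)
  11000  (24)
  10010  (18)
  00111  (7)
  -----
  00000  (0)
The nim-sum is already 0, so every move leaves a nonzero nim-sum — there are no winning moves.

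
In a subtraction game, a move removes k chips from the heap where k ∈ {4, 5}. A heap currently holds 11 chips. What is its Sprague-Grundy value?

Build the Grundy sequence with g(k) = mex{g(k−s) : s ∈ {4, 5}, s ≤ k}:
g(0) = mex{} = 0
g(1) = mex{} = 0
g(2) = mex{} = 0
g(3) = mex{} = 0
g(4) = mex{0} = 1
g(5) = mex{0} = 1
g(6) = mex{0} = 1
g(7) = mex{0} = 1
g(8) = mex{0,1} = 2
g(9) = mex{1} = 0
g(10) = mex{1} = 0
g(11) = mex{1} = 0
So g(11) = 0.

0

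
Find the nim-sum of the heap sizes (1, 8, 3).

Compute the nim-sum pairwise:
1 XOR 8 = 9
9 XOR 3 = 10

10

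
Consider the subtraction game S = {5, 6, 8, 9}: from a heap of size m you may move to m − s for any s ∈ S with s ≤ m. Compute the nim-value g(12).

Build the Grundy sequence with g(k) = mex{g(k−s) : s ∈ {5, 6, 8, 9}, s ≤ k}:
k:     0  1  2  3  4  5  6  7  8  9 10 11 12
g(k):  0  0  0  0  0  1  1  1  1  1  2  2  2
So g(12) = 2.

2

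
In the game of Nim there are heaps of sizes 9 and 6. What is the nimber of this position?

15

Write each in binary and XOR column by column:
  1001  (9)
  0110  (6)
  ----
  1111  (15)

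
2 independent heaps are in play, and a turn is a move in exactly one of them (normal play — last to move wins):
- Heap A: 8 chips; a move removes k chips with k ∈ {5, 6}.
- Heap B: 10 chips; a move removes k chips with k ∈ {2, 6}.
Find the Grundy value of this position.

0

For heap A, compute g(0), g(1), … with moves {5, 6}:
g(0) = mex{} = 0
g(1) = mex{} = 0
g(2) = mex{} = 0
g(3) = mex{} = 0
g(4) = mex{} = 0
g(5) = mex{0} = 1
g(6) = mex{0} = 1
g(7) = mex{0} = 1
g(8) = mex{0} = 1
So g(8) = 1.
Build the Grundy sequence for heap B with g(k) = mex{g(k−s) : s ∈ {2, 6}, s ≤ k}:
k:     0  1  2  3  4  5  6  7  8  9 10
g(k):  0  0  1  1  0  0  1  1  0  0  1
So g(10) = 1.
The value of a disjunctive sum is the nim-sum of the parts.
Combined value = 1 XOR 1 = 0.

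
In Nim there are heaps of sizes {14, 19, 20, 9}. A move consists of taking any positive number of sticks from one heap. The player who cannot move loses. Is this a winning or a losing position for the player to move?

Losing position

Write each in binary and XOR column by column:
  01110  (14)
  10011  (19)
  10100  (20)
  01001  (9)
  -----
  00000  (0)
The nim-sum is 0, so this is a P-position: the player to move is in a losing position under optimal play.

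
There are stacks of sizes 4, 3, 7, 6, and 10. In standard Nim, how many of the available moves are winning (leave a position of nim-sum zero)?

Write each in binary and XOR column by column:
  0100  (4)
  0011  (3)
  0111  (7)
  0110  (6)
  1010  (10)
  ----
  1100  (12)
The overall nim-sum is X = 12. A stack of size p has a winning move iff p XOR X < p (reduce it to p XOR X).
  4: 4 XOR 12 = 8 ≥ 4 — no move.
  3: 3 XOR 12 = 15 ≥ 3 — no move.
  7: 7 XOR 12 = 11 ≥ 7 — no move.
  6: 6 XOR 12 = 10 ≥ 6 — no move.
  10: 10 XOR 12 = 6 < 10 — winning move (to 6).
That gives 1 winning move.

1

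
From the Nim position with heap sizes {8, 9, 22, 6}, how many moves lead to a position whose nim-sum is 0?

1

In binary:
  01000  (8)
  01001  (9)
  10110  (22)
  00110  (6)
  -----
  10001  (17)
The overall nim-sum is X = 17. A heap of size p has a winning move iff p XOR X < p (reduce it to p XOR X).
  8: 8 XOR 17 = 25 ≥ 8 — no move.
  9: 9 XOR 17 = 24 ≥ 9 — no move.
  22: 22 XOR 17 = 7 < 22 — winning move (to 7).
  6: 6 XOR 17 = 23 ≥ 6 — no move.
That gives 1 winning move.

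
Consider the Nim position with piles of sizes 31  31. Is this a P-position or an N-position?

Bitwise XOR of the heap sizes:
  11111  (31)
  11111  (31)
  -----
  00000  (0)
The nim-sum is 0, so this is a P-position: the player to move is in a losing position under optimal play.

P-position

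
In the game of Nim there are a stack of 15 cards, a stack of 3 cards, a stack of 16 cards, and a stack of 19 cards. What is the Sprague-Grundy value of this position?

15

Compute the nim-sum pairwise:
15 XOR 3 = 12
12 XOR 16 = 28
28 XOR 19 = 15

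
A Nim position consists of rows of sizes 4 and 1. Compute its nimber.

5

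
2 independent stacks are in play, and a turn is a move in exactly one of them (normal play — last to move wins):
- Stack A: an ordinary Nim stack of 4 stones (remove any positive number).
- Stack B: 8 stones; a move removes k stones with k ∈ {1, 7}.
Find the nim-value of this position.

Stack A is a plain Nim stack of size 4, so its Grundy value is 4.
For stack B, compute g(0), g(1), … with moves {1, 7}:
k:     0  1  2  3  4  5  6  7  8
g(k):  0  1  0  1  0  1  0  1  0
So g(8) = 0.
By the Sprague-Grundy theorem, the Grundy value of a sum of independent games is the XOR of the component values.
Combined value = 4 XOR 0 = 4.

4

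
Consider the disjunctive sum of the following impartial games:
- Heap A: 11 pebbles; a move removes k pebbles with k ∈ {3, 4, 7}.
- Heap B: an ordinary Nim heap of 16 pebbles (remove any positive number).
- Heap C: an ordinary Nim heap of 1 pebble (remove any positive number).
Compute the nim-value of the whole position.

17

Grundy values for heap A (subtraction set {3, 4, 7}):
k:     0  1  2  3  4  5  6  7  8  9 10 11
g(k):  0  0  0  1  1  1  2  2  2  3  0  0
So g(11) = 0.
Heap B is a plain Nim heap of size 16, so its Grundy value is 16.
Heap C is a plain Nim heap of size 1, so its Grundy value is 1.
By the Sprague-Grundy theorem, the Grundy value of a sum of independent games is the XOR of the component values.
Combined value = 0 XOR 16 XOR 1 = 17.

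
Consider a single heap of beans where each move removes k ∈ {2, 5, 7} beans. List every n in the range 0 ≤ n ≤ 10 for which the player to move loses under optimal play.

0, 1, 4, 10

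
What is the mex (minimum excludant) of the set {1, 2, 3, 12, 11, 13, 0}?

4

The values 0, 1, 2, 3 are all present; 4 is the first non-negative integer missing from the set.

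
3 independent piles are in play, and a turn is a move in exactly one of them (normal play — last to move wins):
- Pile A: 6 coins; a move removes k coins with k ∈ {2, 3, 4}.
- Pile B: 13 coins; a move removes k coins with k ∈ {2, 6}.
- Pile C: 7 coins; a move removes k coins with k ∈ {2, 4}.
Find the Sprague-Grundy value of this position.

Build the Grundy sequence for pile A with g(k) = mex{g(k−s) : s ∈ {2, 3, 4}, s ≤ k}:
g(0) = mex{} = 0
g(1) = mex{} = 0
g(2) = mex{0} = 1
g(3) = mex{0} = 1
g(4) = mex{0,1} = 2
g(5) = mex{0,1} = 2
g(6) = mex{1,2} = 0
So g(6) = 0.
Grundy values for pile B (subtraction set {2, 6}):
g(0) = mex{} = 0
g(1) = mex{} = 0
g(2) = mex{0} = 1
g(3) = mex{0} = 1
g(4) = mex{1} = 0
g(5) = mex{1} = 0
g(6) = mex{0} = 1
g(7) = mex{0} = 1
g(8) = mex{1} = 0
g(9) = mex{1} = 0
g(10) = mex{0} = 1
g(11) = mex{0} = 1
g(12) = mex{1} = 0
g(13) = mex{1} = 0
So g(13) = 0.
Build the Grundy sequence for pile C with g(k) = mex{g(k−s) : s ∈ {2, 4}, s ≤ k}:
k:     0  1  2  3  4  5  6  7
g(k):  0  0  1  1  2  2  0  0
So g(7) = 0.
By the Sprague-Grundy theorem, the Grundy value of a sum of independent games is the XOR of the component values.
Combined value = 0 ⊕ 0 ⊕ 0 = 0.

0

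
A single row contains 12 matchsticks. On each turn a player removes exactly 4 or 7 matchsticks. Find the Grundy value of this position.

Compute g(0), g(1), … for moves {4, 7}:
g(0) = mex{} = 0
g(1) = mex{} = 0
g(2) = mex{} = 0
g(3) = mex{} = 0
g(4) = mex{0} = 1
g(5) = mex{0} = 1
g(6) = mex{0} = 1
g(7) = mex{0} = 1
g(8) = mex{0,1} = 2
g(9) = mex{0,1} = 2
g(10) = mex{0,1} = 2
g(11) = mex{1} = 0
g(12) = mex{1,2} = 0
So g(12) = 0.

0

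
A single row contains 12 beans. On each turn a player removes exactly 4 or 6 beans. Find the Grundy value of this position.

Build the Grundy sequence with g(k) = mex{g(k−s) : s ∈ {4, 6}, s ≤ k}:
k:     0  1  2  3  4  5  6  7  8  9 10 11 12
g(k):  0  0  0  0  1  1  1  1  2  2  0  0  0
So g(12) = 0.

0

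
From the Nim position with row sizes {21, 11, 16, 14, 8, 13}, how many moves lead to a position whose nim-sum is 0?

3

Nim-sum: 21 ^ 11 ^ 16 ^ 14 ^ 8 ^ 13 = 5.
The overall nim-sum is X = 5. A row of size p has a winning move iff p XOR X < p (reduce it to p XOR X).
  21: 21 XOR 5 = 16 < 21 — winning move (to 16).
  11: 11 XOR 5 = 14 ≥ 11 — no move.
  16: 16 XOR 5 = 21 ≥ 16 — no move.
  14: 14 XOR 5 = 11 < 14 — winning move (to 11).
  8: 8 XOR 5 = 13 ≥ 8 — no move.
  13: 13 XOR 5 = 8 < 13 — winning move (to 8).
That gives 3 winning moves.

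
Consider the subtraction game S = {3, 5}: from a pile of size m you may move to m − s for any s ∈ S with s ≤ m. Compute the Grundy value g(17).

0

Compute g(0), g(1), … for moves {3, 5}:
k:     0  1  2  3  4  5  6  7  8  9 10 11 12 13 14 15 16 17
g(k):  0  0  0  1  1  1  2  2  0  0  0  1  1  1  2  2  0  0
So g(17) = 0.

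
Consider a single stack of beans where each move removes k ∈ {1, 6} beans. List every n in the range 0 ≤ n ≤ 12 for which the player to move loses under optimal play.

Compute g(0), g(1), … for moves {1, 6}:
k:     0  1  2  3  4  5  6  7  8  9 10 11 12
g(k):  0  1  0  1  0  1  2  0  1  0  1  0  1
The P-positions (g = 0) in 0..12 are 0, 2, 4, 7, 9, 11.

0, 2, 4, 7, 9, 11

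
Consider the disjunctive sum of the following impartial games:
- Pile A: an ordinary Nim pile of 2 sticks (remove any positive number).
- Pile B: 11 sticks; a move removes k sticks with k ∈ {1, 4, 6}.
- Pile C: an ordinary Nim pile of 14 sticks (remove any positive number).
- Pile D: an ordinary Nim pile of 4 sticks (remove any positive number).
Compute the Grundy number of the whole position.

9

Pile A is a plain Nim pile of size 2, so its Grundy value is 2.
Grundy values for pile B (subtraction set {1, 4, 6}):
k:     0  1  2  3  4  5  6  7  8  9 10 11
g(k):  0  1  0  1  2  0  1  0  1  2  0  1
So g(11) = 1.
Pile C is a plain Nim pile of size 14, so its Grundy value is 14.
Pile D is a plain Nim pile of size 4, so its Grundy value is 4.
By the Sprague-Grundy theorem, the Grundy value of a sum of independent games is the XOR of the component values.
Combined value = 2 ⊕ 1 ⊕ 14 ⊕ 4 = 9.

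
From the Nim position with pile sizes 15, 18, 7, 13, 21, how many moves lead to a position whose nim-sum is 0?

3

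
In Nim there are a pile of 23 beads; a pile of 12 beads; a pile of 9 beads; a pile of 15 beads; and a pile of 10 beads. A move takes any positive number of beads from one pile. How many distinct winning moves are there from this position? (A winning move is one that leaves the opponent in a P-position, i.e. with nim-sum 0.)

In binary:
  10111  (23)
  01100  (12)
  01001  (9)
  01111  (15)
  01010  (10)
  -----
  10111  (23)
The overall nim-sum is X = 23. A pile of size p has a winning move iff p XOR X < p (reduce it to p XOR X).
  23: 23 XOR 23 = 0 < 23 — winning move (to 0).
  12: 12 XOR 23 = 27 ≥ 12 — no move.
  9: 9 XOR 23 = 30 ≥ 9 — no move.
  15: 15 XOR 23 = 24 ≥ 15 — no move.
  10: 10 XOR 23 = 29 ≥ 10 — no move.
That gives 1 winning move.

1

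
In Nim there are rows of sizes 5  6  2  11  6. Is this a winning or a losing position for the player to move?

Winning position

Bitwise XOR of the heap sizes:
  0101  (5)
  0110  (6)
  0010  (2)
  1011  (11)
  0110  (6)
  ----
  1100  (12)
The nim-sum is 12 ≠ 0, so this is an N-position: the player to move can win.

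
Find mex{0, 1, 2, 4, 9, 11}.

3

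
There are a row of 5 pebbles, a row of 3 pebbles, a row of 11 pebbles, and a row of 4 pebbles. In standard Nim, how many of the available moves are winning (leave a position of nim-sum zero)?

Compute the nim-sum pairwise:
5 XOR 3 = 6
6 XOR 11 = 13
13 XOR 4 = 9
The overall nim-sum is X = 9. A row of size p has a winning move iff p XOR X < p (reduce it to p XOR X).
  5: 5 XOR 9 = 12 ≥ 5 — no move.
  3: 3 XOR 9 = 10 ≥ 3 — no move.
  11: 11 XOR 9 = 2 < 11 — winning move (to 2).
  4: 4 XOR 9 = 13 ≥ 4 — no move.
That gives 1 winning move.

1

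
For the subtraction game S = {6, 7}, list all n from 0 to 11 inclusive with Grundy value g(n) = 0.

0, 1, 2, 3, 4, 5

Build the Grundy sequence with g(k) = mex{g(k−s) : s ∈ {6, 7}, s ≤ k}:
g(0) = mex{} = 0
g(1) = mex{} = 0
g(2) = mex{} = 0
g(3) = mex{} = 0
g(4) = mex{} = 0
g(5) = mex{} = 0
g(6) = mex{0} = 1
g(7) = mex{0} = 1
g(8) = mex{0} = 1
g(9) = mex{0} = 1
g(10) = mex{0} = 1
g(11) = mex{0} = 1
The P-positions (g = 0) in 0..11 are 0, 1, 2, 3, 4, 5.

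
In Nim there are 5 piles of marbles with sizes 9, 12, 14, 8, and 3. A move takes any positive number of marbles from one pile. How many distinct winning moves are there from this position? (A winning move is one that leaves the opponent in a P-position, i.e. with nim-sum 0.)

0

Nim-sum: 9 ⊕ 12 ⊕ 14 ⊕ 8 ⊕ 3 = 0.
The nim-sum is already 0, so every move leaves a nonzero nim-sum — there are no winning moves.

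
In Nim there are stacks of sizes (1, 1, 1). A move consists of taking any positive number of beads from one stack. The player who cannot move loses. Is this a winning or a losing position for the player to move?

Compute the nim-sum pairwise:
1 ^ 1 = 0
0 ^ 1 = 1
The nim-sum is 1 ≠ 0, so this is an N-position: the player to move can win.

Winning position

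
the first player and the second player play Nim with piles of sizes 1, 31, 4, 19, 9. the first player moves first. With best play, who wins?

the second player wins

Bitwise XOR of the heap sizes:
  00001  (1)
  11111  (31)
  00100  (4)
  10011  (19)
  01001  (9)
  -----
  00000  (0)
The nim-sum is 0, so this is a P-position: the player to move is in a losing position under optimal play; the first player is about to move from it and so loses — the second player wins.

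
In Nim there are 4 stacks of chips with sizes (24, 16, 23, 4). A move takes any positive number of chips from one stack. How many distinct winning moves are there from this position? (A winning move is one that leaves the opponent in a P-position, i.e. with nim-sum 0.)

Compute the nim-sum pairwise:
24 XOR 16 = 8
8 XOR 23 = 31
31 XOR 4 = 27
The overall nim-sum is X = 27. A stack of size p has a winning move iff p XOR X < p (reduce it to p XOR X).
  24: 24 XOR 27 = 3 < 24 — winning move (to 3).
  16: 16 XOR 27 = 11 < 16 — winning move (to 11).
  23: 23 XOR 27 = 12 < 23 — winning move (to 12).
  4: 4 XOR 27 = 31 ≥ 4 — no move.
That gives 3 winning moves.

3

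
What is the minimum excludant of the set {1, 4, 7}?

0

0 is not in the set, so the mex is 0.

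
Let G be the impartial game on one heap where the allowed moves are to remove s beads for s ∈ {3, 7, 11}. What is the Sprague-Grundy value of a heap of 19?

Compute g(0), g(1), … for moves {3, 7, 11}:
k:     0  1  2  3  4  5  6  7  8  9 10 11 12 13 14 15 16 17 18 19
g(k):  0  0  0  1  1  1  0  2  2  1  0  3  2  1  0  0  0  1  1  1
So g(19) = 1.

1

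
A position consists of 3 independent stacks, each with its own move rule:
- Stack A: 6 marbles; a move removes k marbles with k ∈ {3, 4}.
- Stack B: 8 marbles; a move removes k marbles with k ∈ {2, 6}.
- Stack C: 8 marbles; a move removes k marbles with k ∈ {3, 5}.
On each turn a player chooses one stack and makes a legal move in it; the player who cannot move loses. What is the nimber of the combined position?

2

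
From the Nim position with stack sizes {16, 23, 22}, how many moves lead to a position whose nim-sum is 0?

3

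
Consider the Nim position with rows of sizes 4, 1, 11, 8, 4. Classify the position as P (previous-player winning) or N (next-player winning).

N-position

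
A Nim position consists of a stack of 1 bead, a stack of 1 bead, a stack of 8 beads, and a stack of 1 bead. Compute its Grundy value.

9

Compute the nim-sum pairwise:
1 ⊕ 1 = 0
0 ⊕ 8 = 8
8 ⊕ 1 = 9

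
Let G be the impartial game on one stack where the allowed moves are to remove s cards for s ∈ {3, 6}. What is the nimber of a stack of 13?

Compute g(0), g(1), … for moves {3, 6}:
g(0) = mex{} = 0
g(1) = mex{} = 0
g(2) = mex{} = 0
g(3) = mex{0} = 1
g(4) = mex{0} = 1
g(5) = mex{0} = 1
g(6) = mex{0,1} = 2
g(7) = mex{0,1} = 2
g(8) = mex{0,1} = 2
g(9) = mex{1,2} = 0
g(10) = mex{1,2} = 0
g(11) = mex{1,2} = 0
g(12) = mex{0,2} = 1
g(13) = mex{0,2} = 1
So g(13) = 1.

1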